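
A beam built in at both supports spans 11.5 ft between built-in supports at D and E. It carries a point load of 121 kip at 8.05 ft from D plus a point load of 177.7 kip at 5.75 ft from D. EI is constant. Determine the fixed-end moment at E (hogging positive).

M_E = 460 kip·ft

Take the two fixed-end moments M_D, M_E as redundants; the released structure is the simple span DE.
End rotations of the released simple span under the applied load (×1/EI):
  at D: point load 121 at a = 8.05: Pab(L + b)/(6LEI) = 728.1/EI
  at E: point load 121 at a = 8.05: Pab(L + a)/(6LEI) = 952.1/EI
  at D: point load 177.7 at a = 5.75: Pab(L + b)/(6LEI) = 1469/EI
  at E: point load 177.7 at a = 5.75: Pab(L + a)/(6LEI) = 1469/EI
  θ_D0 = 2197/EI,  θ_E0 = 2421/EI
Flexibility coefficients: a unit moment at one end gives L/(3EI) there and L/(6EI) at the far end, so f₁₁ = f₂₂ = 3.833/EI and f₁₂ = f₂₁ = 1.917/EI.
Compatibility — zero rotation at each built-in end:
  3.833 M_D + 1.917 M_E = 2197
  1.917 M_D + 3.833 M_E = 2421
Solving the pair gives M_D = 343.1 kip·ft and M_E = 460 kip·ft (hogging).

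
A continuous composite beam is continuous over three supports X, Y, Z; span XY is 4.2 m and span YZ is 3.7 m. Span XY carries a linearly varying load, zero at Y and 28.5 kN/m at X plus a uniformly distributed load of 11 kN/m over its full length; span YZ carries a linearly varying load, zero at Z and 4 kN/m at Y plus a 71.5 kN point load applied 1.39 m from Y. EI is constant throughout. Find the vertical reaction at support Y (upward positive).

R_Y = 120 kN

Insert a hinge at Y; M_Y is the redundant, and each span becomes simply supported.
End slopes at the hinge Y, treating each span as simply supported:
  span XY: triangular load, peak 28.5: 7w₀L³/(360EI) = 41.06/EI
  span XY: UDL 11: wL³/(24EI) = 33.96/EI
  span YZ: triangular load, peak 4: w₀L³/(45EI) = 4.502/EI
  span YZ: point load 71.5 at a = 1.39: Pab(L + b)/(6LEI) = 62.15/EI
  relative rotation θ_0 = (75.01 + 66.65)/EI = 141.7/EI
A unit hogging moment at Y produces rotation L₁/(3EI) + L₂/(3EI) = 2.633/EI.
Compatibility: M_Y·(L₁+L₂)/(3EI) = θ_0, giving M_Y = 53.8 kN·m (hogging).
Span XY, ΣM about X with M_Y applied at Y: R_Y^{XY}·4.2 = 180.8 + 53.8, so R_Y^{XY} = 55.86 kN and R_X = 106 − 55.86 = 50.19 kN.
Span YZ, ΣM about Z: R_Y^{YZ}·3.7 = 183.4 + 53.8, so R_Y^{YZ} = 64.11 kN and R_Z = 78.9 − 64.11 = 14.79 kN.
R_Y = 55.86 + 64.11 = 120 kN.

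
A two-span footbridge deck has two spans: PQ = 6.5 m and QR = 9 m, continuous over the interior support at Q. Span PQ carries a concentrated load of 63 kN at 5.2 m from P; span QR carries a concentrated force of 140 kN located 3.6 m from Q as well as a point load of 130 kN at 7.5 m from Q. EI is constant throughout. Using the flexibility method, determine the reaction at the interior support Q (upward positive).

R_Q = 214.4 kN

Take M_Q as the redundant. Released structure: two simple spans PQ and QR with a hinge at Q.
Discontinuity in slope at Q on the released structure — sum the simple-span end rotations:
  span PQ: point load 63 at a = 5.2: Pab(L + a)/(6LEI) = 127.8/EI
  span QR: point load 140 at a = 3.6: Pab(L + b)/(6LEI) = 725.8/EI
  span QR: point load 130 at a = 7.5: Pab(L + b)/(6LEI) = 284.4/EI
  relative rotation θ_0 = (127.8 + 1010)/EI = 1138/EI
A unit hogging moment at Q produces rotation L₁/(3EI) + L₂/(3EI) = 5.167/EI.
Slope continuity at Q: θ_0 = M_Q·5.167/EI, so M_Q = 1138/5.167 = 220.2 kN·m (hogging).
Span PQ, ΣM about P with M_Q applied at Q: R_Q^{PQ}·6.5 = 327.6 + 220.2, so R_Q^{PQ} = 84.28 kN and R_P = 63 − 84.28 = -21.28 kN.
Span QR, ΣM about R: R_Q^{QR}·9 = 951 + 220.2, so R_Q^{QR} = 130.1 kN and R_R = 270 − 130.1 = 139.9 kN.
R_Q = 84.28 + 130.1 = 214.4 kN.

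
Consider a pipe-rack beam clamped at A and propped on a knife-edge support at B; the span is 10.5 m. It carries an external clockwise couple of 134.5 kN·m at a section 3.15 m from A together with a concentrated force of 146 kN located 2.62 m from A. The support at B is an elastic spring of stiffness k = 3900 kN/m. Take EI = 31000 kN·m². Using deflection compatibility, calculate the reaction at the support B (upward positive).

R_B = 21.85 kN

Choose R_B as the redundant. The primary structure is the cantilever fixed at A.
Free-end deflection of the primary structure under the applied loading (downward +):
  clockwise couple 134.5 at a = 3.15: M₀a(2L − a)/(2EI) = 3781/EI
  point load 146 at a = 2.62: Pa²(3L − a)/(6EI) = 4824/EI
  δ_0 = 8605/EI
Flexibility coefficient — unit upward force at B: δ_{BB} = L³/(3EI) = 385.9/EI.
With EI = 31000 kN·m²: δ_0 = 0.27759 m and δ_{BB} = 0.012448 m/kN.
Compatibility — the spring shortens by R_B/k under the reaction it provides: δ_0 − R_B·δ_{BB} = R_B/k. With 1/k = 0.000256 m/kN, R_B = δ_0 / (δ_{BB} + 1/k) = 0.27759 / (0.012448 + 0.000256) = 21.85 kN.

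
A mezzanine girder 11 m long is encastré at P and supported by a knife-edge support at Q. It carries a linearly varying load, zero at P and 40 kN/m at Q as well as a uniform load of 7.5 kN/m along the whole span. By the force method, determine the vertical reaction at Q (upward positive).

Release the roller at Q. Primary structure: cantilever fixed at P.
Downward deflection at the released point Q due to the loads:
  triangular load, peak 40 at the free end: 11w₀L⁴/(120EI) = 53684/EI
  UDL 7.5: wL⁴/(8EI) = 13726/EI
  δ_0 = 67410/EI
Tip deflection under a unit load at Q: L³/(3EI) = 443.7/EI.
Compatibility at Q: δ_0 − R_Q·δ_{QQ} = 0, so R_Q = 67410/443.7 = 151.9 kN.

R_Q = 151.9 kN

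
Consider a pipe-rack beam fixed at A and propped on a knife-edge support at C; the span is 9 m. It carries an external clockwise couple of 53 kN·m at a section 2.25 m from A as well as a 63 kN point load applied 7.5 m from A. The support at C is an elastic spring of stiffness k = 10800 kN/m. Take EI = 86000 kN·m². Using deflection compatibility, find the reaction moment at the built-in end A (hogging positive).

Remove the prop at C; the released (primary) structure is a cantilever built in at A.
Deflection at C on the released cantilever, summing each load's contribution:
  clockwise couple 53 at a = 2.25: M₀a(2L − a)/(2EI) = 939.1/EI
  point load 63 at a = 7.5: Pa²(3L − a)/(6EI) = 11517/EI
  δ_0 = 12456/EI
Flexibility coefficient — unit upward force at C: δ_{CC} = L³/(3EI) = 243/EI.
With EI = 86000 kN·m²: δ_0 = 0.14484 m and δ_{CC} = 0.002826 m/kN.
Compatibility — the spring shortens by R_C/k under the reaction it provides: δ_0 − R_C·δ_{CC} = R_C/k. With 1/k = 0.000093 m/kN, R_C = δ_0 / (δ_{CC} + 1/k) = 0.14484 / (0.002826 + 0.000093) = 49.63 kN.
Moment equilibrium about A: M_A = Σ(load moments about A) − R_C·L = 525.5 − 49.63×9 = 78.79 kN·m.

M_A = 78.79 kN·m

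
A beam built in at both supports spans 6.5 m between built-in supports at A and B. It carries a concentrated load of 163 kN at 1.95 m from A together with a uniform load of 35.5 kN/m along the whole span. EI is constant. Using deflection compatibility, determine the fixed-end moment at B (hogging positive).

M_B = 191.7 kN·m

Take the two fixed-end moments M_A, M_B as redundants; the released structure is the simple span AB.
End rotations of the released simple span under the applied load (×1/EI):
  at A: point load 163 at a = 1.95: Pab(L + b)/(6LEI) = 409.8/EI
  at B: point load 163 at a = 1.95: Pab(L + a)/(6LEI) = 313.3/EI
  at A: UDL 35.5: wL³/(24EI) = 406.2/EI
  at B: UDL 35.5: wL³/(24EI) = 406.2/EI
  θ_A0 = 816/EI,  θ_B0 = 719.6/EI
Flexibility coefficients: a unit moment at one end gives L/(3EI) there and L/(6EI) at the far end, so f₁₁ = f₂₂ = 2.167/EI and f₁₂ = f₂₁ = 1.083/EI.
Compatibility — zero rotation at each built-in end:
  2.167 M_A + 1.083 M_B = 816
  1.083 M_A + 2.167 M_B = 719.6
Solving the pair gives M_A = 280.7 kN·m and M_B = 191.7 kN·m (hogging).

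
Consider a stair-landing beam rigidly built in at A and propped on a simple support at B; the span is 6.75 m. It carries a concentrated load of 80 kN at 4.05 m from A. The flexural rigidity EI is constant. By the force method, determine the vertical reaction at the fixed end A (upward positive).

R_A = 45.44 kN

Release the roller at B. Primary structure: cantilever fixed at A.
Deflection at B on the released cantilever, summing each load's contribution:
  point load 80 at a = 4.05: Pa²(3L − a)/(6EI) = 3543/EI
Flexibility coefficient — unit upward force at B: δ_{BB} = L³/(3EI) = 102.5/EI.
The prop prevents deflection at B: R_B = δ_0/δ_{BB} = 3543/102.5 = 34.56 kN.
Vertical equilibrium: R_A = ΣP − R_B = 80 − 34.56 = 45.44 kN.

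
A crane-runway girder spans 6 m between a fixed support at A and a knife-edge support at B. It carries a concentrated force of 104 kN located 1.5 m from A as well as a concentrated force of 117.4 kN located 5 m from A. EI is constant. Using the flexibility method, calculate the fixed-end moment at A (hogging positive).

M_A = 159.4 kN·m

Release the roller at B. Primary structure: cantilever fixed at A.
Deflection at B on the released cantilever, summing each load's contribution:
  point load 104 at a = 1.5: Pa²(3L − a)/(6EI) = 643.5/EI
  point load 117.4 at a = 5: Pa²(3L − a)/(6EI) = 6359/EI
  δ_0 = 7003/EI
Flexibility coefficient — unit upward force at B: δ_{BB} = L³/(3EI) = 72/EI.
The prop prevents deflection at B: R_B = δ_0/δ_{BB} = 7003/72 = 97.26 kN.
Moment equilibrium about A: M_A = Σ(load moments about A) − R_B·L = 743 − 97.26×6 = 159.4 kN·m.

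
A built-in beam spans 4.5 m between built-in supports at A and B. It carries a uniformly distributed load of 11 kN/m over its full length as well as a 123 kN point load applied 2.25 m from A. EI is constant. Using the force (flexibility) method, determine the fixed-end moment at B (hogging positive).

Release both end moments; the primary structure is a simply-supported span AB with redundants M_A and M_B.
End rotations of the released simple span under the applied load (×1/EI):
  at A: UDL 11: wL³/(24EI) = 41.77/EI
  at B: UDL 11: wL³/(24EI) = 41.77/EI
  at A: point load 123 at a = 2.25: Pab(L + b)/(6LEI) = 155.7/EI
  at B: point load 123 at a = 2.25: Pab(L + a)/(6LEI) = 155.7/EI
  θ_A0 = 197.4/EI,  θ_B0 = 197.4/EI
Flexibility coefficients: a unit moment at one end gives L/(3EI) there and L/(6EI) at the far end, so f₁₁ = f₂₂ = 1.5/EI and f₁₂ = f₂₁ = 0.75/EI.
Compatibility — zero rotation at each built-in end:
  1.5 M_A + 0.75 M_B = 197.4
  0.75 M_A + 1.5 M_B = 197.4
Solving the pair gives M_A = 87.75 kN·m and M_B = 87.75 kN·m (hogging).

M_B = 87.75 kN·m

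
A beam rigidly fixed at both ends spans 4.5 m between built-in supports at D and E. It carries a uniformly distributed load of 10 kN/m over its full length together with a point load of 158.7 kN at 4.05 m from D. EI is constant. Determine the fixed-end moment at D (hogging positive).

M_D = 23.3 kN·m

Take the two fixed-end moments M_D, M_E as redundants; the released structure is the simple span DE.
On the primary (simply-supported) span, the end slopes from the loading are:
  at D: UDL 10: wL³/(24EI) = 37.97/EI
  at E: UDL 10: wL³/(24EI) = 37.97/EI
  at D: point load 158.7 at a = 4.05: Pab(L + b)/(6LEI) = 53.03/EI
  at E: point load 158.7 at a = 4.05: Pab(L + a)/(6LEI) = 91.59/EI
  θ_D0 = 90.99/EI,  θ_E0 = 129.6/EI
Flexibility coefficients: a unit moment at one end gives L/(3EI) there and L/(6EI) at the far end, so f₁₁ = f₂₂ = 1.5/EI and f₁₂ = f₂₁ = 0.75/EI.
Compatibility — zero rotation at each built-in end:
  1.5 M_D + 0.75 M_E = 90.99
  0.75 M_D + 1.5 M_E = 129.6
Solving the pair gives M_D = 23.3 kN·m and M_E = 74.72 kN·m (hogging).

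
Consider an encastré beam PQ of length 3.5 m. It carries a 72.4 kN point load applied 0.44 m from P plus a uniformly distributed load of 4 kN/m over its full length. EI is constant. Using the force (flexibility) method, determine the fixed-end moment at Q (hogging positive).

Release both end moments; the primary structure is a simply-supported span PQ with redundants M_P and M_Q.
End rotations of the released simple span under the applied load (×1/EI):
  at P: point load 72.4 at a = 0.44: Pab(L + b)/(6LEI) = 30.45/EI
  at Q: point load 72.4 at a = 0.44: Pab(L + a)/(6LEI) = 18.29/EI
  at P: UDL 4: wL³/(24EI) = 7.146/EI
  at Q: UDL 4: wL³/(24EI) = 7.146/EI
  θ_P0 = 37.6/EI,  θ_Q0 = 25.43/EI
Flexibility coefficients: a unit moment at one end gives L/(3EI) there and L/(6EI) at the far end, so f₁₁ = f₂₂ = 1.167/EI and f₁₂ = f₂₁ = 0.5833/EI.
Compatibility — zero rotation at each built-in end:
  1.167 M_P + 0.5833 M_Q = 37.6
  0.5833 M_P + 1.167 M_Q = 25.43
Solving the pair gives M_P = 28.43 kN·m and M_Q = 7.585 kN·m (hogging).

M_Q = 7.585 kN·m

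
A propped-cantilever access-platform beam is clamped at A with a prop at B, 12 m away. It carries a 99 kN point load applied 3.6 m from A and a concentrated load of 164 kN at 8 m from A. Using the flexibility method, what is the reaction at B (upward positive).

Release the roller at B. Primary structure: cantilever fixed at A.
Deflection at B on the released cantilever, summing each load's contribution:
  point load 99 at a = 3.6: Pa²(3L − a)/(6EI) = 6928/EI
  point load 164 at a = 8: Pa²(3L − a)/(6EI) = 48981/EI
  δ_0 = 55910/EI
Tip deflection under a unit load at B: L³/(3EI) = 576/EI.
Compatibility at B: δ_0 − R_B·δ_{BB} = 0, so R_B = 55910/576 = 97.07 kN.

R_B = 97.07 kN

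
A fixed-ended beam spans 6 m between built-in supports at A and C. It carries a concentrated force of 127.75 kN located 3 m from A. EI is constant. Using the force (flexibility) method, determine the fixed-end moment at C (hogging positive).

M_C = 95.81 kN·m

Take the two fixed-end moments M_A, M_C as redundants; the released structure is the simple span AC.
On the primary (simply-supported) span, the end slopes from the loading are:
  at A: point load 127.75 at a = 3: Pab(L + b)/(6LEI) = 287.4/EI
  at C: point load 127.75 at a = 3: Pab(L + a)/(6LEI) = 287.4/EI
  θ_A0 = 287.4/EI,  θ_C0 = 287.4/EI
Flexibility coefficients: a unit moment at one end gives L/(3EI) there and L/(6EI) at the far end, so f₁₁ = f₂₂ = 2/EI and f₁₂ = f₂₁ = 1/EI.
Compatibility — zero rotation at each built-in end:
  2 M_A + 1 M_C = 287.4
  1 M_A + 2 M_C = 287.4
Solving the pair gives M_A = 95.81 kN·m and M_C = 95.81 kN·m (hogging).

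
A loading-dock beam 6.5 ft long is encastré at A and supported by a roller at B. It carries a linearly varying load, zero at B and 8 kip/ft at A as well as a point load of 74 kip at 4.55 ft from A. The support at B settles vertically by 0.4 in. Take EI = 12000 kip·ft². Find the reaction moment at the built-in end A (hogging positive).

Choose R_B as the redundant. The primary structure is the cantilever fixed at A.
Primary-structure tip deflection at B by superposition:
  triangular load, peak 8 at the fixed end: w₀L⁴/(30EI) = 476/EI
  point load 74 at a = 4.55: Pa²(3L − a)/(6EI) = 3817/EI
  δ_0 = 4293/EI
Flexibility coefficient — unit upward force at B: δ_{BB} = L³/(3EI) = 91.54/EI.
With EI = 12000 kip·ft²: δ_0 = 0.35777 ft and δ_{BB} = 0.007628 ft/kip.
Compatibility — the beam at B must follow the support down by 0.03333 ft: δ_0 − R_B·δ_{BB} = 0.03333, so R_B = (0.35777 − 0.03333)/0.007628 = 42.53 kip.
Moment equilibrium about A: M_A = Σ(load moments about A) − R_B·L = 393 − 42.53×6.5 = 116.6 kip·ft.

M_A = 116.6 kip·ft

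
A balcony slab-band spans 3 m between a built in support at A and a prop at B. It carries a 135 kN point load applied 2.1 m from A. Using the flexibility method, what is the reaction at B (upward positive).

R_B = 76.07 kN

Take the reaction at B as the redundant and release it; the primary structure is a cantilever fixed at A.
Primary-structure tip deflection at B by superposition:
  point load 135 at a = 2.1: Pa²(3L − a)/(6EI) = 684.7/EI
Flexibility coefficient — unit upward force at B: δ_{BB} = L³/(3EI) = 9/EI.
Compatibility at B: δ_0 − R_B·δ_{BB} = 0, so R_B = 684.7/9 = 76.07 kN.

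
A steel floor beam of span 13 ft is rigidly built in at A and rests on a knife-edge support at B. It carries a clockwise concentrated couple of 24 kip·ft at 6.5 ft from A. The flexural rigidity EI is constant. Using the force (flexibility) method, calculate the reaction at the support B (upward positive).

R_B = 2.077 kip

Release the roller at B. Primary structure: cantilever fixed at A.
Downward deflection at the released point B due to the loads:
  clockwise couple 24 at a = 6.5: M₀a(2L − a)/(2EI) = 1521/EI
Flexibility coefficient — unit upward force at B: δ_{BB} = L³/(3EI) = 732.3/EI.
The prop prevents deflection at B: R_B = δ_0/δ_{BB} = 1521/732.3 = 2.077 kip.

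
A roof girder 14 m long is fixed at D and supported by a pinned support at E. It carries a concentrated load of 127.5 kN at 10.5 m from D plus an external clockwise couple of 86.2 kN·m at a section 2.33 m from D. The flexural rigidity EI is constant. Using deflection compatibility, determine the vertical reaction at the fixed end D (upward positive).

Take the reaction at E as the redundant and release it; the primary structure is a cantilever fixed at D.
Free-end deflection of the primary structure under the applied loading (downward +):
  point load 127.5 at a = 10.5: Pa²(3L − a)/(6EI) = 73799/EI
  clockwise couple 86.2 at a = 2.33: M₀a(2L − a)/(2EI) = 2578/EI
  δ_0 = 76376/EI
Flexibility coefficient — unit upward force at E: δ_{EE} = L³/(3EI) = 914.7/EI.
The prop prevents deflection at E: R_E = δ_0/δ_{EE} = 76376/914.7 = 83.5 kN.
Vertical equilibrium: R_D = ΣP − R_E = 127.5 − 83.5 = 44 kN.

R_D = 44 kN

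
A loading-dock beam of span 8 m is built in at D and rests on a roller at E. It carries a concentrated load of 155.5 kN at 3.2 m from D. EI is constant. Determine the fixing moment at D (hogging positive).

M_D = 238.8 kN·m

Choose R_E as the redundant. The primary structure is the cantilever fixed at D.
Free-end deflection of the primary structure under the applied loading (downward +):
  point load 155.5 at a = 3.2: Pa²(3L − a)/(6EI) = 5520/EI
Flexibility coefficient — unit upward force at E: δ_{EE} = L³/(3EI) = 170.7/EI.
The prop prevents deflection at E: R_E = δ_0/δ_{EE} = 5520/170.7 = 32.34 kN.
Moment equilibrium about D: M_D = Σ(load moments about D) − R_E·L = 497.6 − 32.34×8 = 238.8 kN·m.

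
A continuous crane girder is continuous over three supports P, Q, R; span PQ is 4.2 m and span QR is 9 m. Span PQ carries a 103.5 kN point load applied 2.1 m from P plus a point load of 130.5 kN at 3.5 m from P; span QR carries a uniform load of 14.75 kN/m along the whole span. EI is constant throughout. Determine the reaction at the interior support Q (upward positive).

Release continuity at Q by inserting a hinge; the redundant is the internal moment M_Q. The primary structure is two simply-supported spans PQ and QR.
End slopes at the hinge Q, treating each span as simply supported:
  span PQ: point load 103.5 at a = 2.1: Pab(L + a)/(6LEI) = 114.1/EI
  span PQ: point load 130.5 at a = 3.5: Pab(L + a)/(6LEI) = 97.69/EI
  span QR: UDL 14.75: wL³/(24EI) = 448/EI
  relative rotation θ_0 = (211.8 + 448)/EI = 659.8/EI
A unit hogging moment at Q produces rotation L₁/(3EI) + L₂/(3EI) = 4.4/EI.
Compatibility: M_Q·(L₁+L₂)/(3EI) = θ_0, giving M_Q = 150 kN·m (hogging).
Span PQ, ΣM about P with M_Q applied at Q: R_Q^{PQ}·4.2 = 674.1 + 150, so R_Q^{PQ} = 196.2 kN and R_P = 234 − 196.2 = 37.79 kN.
Span QR, ΣM about R: R_Q^{QR}·9 = 597.4 + 150, so R_Q^{QR} = 83.04 kN and R_R = 132.8 − 83.04 = 49.71 kN.
R_Q = 196.2 + 83.04 = 279.2 kN.

R_Q = 279.2 kN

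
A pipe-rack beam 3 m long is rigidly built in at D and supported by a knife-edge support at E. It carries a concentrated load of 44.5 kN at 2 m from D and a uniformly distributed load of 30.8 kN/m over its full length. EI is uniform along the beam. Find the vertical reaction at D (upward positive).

Release the roller at E. Primary structure: cantilever fixed at D.
Free-end deflection of the primary structure under the applied loading (downward +):
  point load 44.5 at a = 2: Pa²(3L − a)/(6EI) = 207.7/EI
  UDL 30.8: wL⁴/(8EI) = 311.9/EI
  δ_0 = 519.5/EI
Flexibility coefficient — unit upward force at E: δ_{EE} = L³/(3EI) = 9/EI.
The prop prevents deflection at E: R_E = δ_0/δ_{EE} = 519.5/9 = 57.72 kN.
Vertical equilibrium: R_D = ΣP − R_E = 136.9 − 57.72 = 79.18 kN.

R_D = 79.18 kN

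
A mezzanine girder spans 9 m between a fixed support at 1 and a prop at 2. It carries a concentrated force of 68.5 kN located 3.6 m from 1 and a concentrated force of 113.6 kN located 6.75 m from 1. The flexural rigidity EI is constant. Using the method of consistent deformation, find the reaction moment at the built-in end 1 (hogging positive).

M_1 = 238.2 kN·m

Choose R_2 as the redundant. The primary structure is the cantilever fixed at 1.
Downward deflection at the released point 2 due to the loads:
  point load 68.5 at a = 3.6: Pa²(3L − a)/(6EI) = 3462/EI
  point load 113.6 at a = 6.75: Pa²(3L − a)/(6EI) = 17469/EI
  δ_0 = 20931/EI
Flexibility coefficient — unit upward force at 2: δ_{22} = L³/(3EI) = 243/EI.
Compatibility at 2: δ_0 − R_2·δ_{22} = 0, so R_2 = 20931/243 = 86.14 kN.
Moment equilibrium about 1: M_1 = Σ(load moments about 1) − R_2·L = 1013 − 86.14×9 = 238.2 kN·m.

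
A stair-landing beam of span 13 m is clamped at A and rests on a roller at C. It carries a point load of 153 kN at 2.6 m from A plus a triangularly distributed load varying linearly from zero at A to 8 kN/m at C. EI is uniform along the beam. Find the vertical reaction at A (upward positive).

R_A = 167.8 kN

Remove the prop at C; the released (primary) structure is a cantilever built in at A.
Primary-structure tip deflection at C by superposition:
  point load 153 at a = 2.6: Pa²(3L − a)/(6EI) = 6275/EI
  triangular load, peak 8 at the free end: 11w₀L⁴/(120EI) = 20945/EI
  δ_0 = 27219/EI
Flexibility coefficient — unit upward force at C: δ_{CC} = L³/(3EI) = 732.3/EI.
The prop prevents deflection at C: R_C = δ_0/δ_{CC} = 27219/732.3 = 37.17 kN.
Vertical equilibrium: R_A = ΣP − R_C = 205 − 37.17 = 167.8 kN.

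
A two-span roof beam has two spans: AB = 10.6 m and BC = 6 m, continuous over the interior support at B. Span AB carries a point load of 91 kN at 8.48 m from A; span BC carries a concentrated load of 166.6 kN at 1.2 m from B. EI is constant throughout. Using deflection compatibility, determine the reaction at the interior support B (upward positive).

R_B = 242.8 kN

Take M_B as the redundant. Released structure: two simple spans AB and BC with a hinge at B.
End slopes at the hinge B, treating each span as simply supported:
  span AB: point load 91 at a = 8.48: Pab(L + a)/(6LEI) = 490.8/EI
  span BC: point load 166.6 at a = 1.2: Pab(L + b)/(6LEI) = 287.9/EI
  relative rotation θ_0 = (490.8 + 287.9)/EI = 778.7/EI
A unit hogging moment at B produces rotation L₁/(3EI) + L₂/(3EI) = 5.533/EI.
Compatibility: M_B·(L₁+L₂)/(3EI) = θ_0, giving M_B = 140.7 kN·m (hogging).
Span AB, ΣM about A with M_B applied at B: R_B^{AB}·10.6 = 771.7 + 140.7, so R_B^{AB} = 86.08 kN and R_A = 91 − 86.08 = 4.924 kN.
Span BC, ΣM about C: R_B^{BC}·6 = 799.7 + 140.7, so R_B^{BC} = 156.7 kN and R_C = 166.6 − 156.7 = 9.866 kN.
R_B = 86.08 + 156.7 = 242.8 kN.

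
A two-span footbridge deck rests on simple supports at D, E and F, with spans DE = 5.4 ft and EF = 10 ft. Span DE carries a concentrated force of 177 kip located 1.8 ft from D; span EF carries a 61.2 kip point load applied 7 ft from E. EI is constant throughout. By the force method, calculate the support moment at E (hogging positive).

M_E = 103.9 kip·ft

Insert a hinge at E; M_E is the redundant, and each span becomes simply supported.
End slopes at the hinge E, treating each span as simply supported:
  span DE: point load 177 at a = 1.8: Pab(L + a)/(6LEI) = 254.9/EI
  span EF: point load 61.2 at a = 7: Pab(L + b)/(6LEI) = 278.5/EI
  relative rotation θ_0 = (254.9 + 278.5)/EI = 533.3/EI
A unit hogging moment at E produces rotation L₁/(3EI) + L₂/(3EI) = 5.133/EI.
Slope continuity at E: θ_0 = M_E·5.133/EI, so M_E = 533.3/5.133 = 103.9 kip·ft (hogging).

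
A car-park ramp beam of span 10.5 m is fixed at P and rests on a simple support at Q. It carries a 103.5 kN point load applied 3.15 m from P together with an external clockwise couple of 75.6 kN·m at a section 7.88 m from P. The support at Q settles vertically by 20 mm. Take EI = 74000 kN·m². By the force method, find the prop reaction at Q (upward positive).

Take the reaction at Q as the redundant and release it; the primary structure is a cantilever fixed at P.
Downward deflection at the released point Q due to the loads:
  point load 103.5 at a = 3.15: Pa²(3L − a)/(6EI) = 4852/EI
  clockwise couple 75.6 at a = 7.88: M₀a(2L − a)/(2EI) = 3908/EI
  δ_0 = 8760/EI
Flexibility coefficient — unit upward force at Q: δ_{QQ} = L³/(3EI) = 385.9/EI.
With EI = 74000 kN·m²: δ_0 = 0.11838 m and δ_{QQ} = 0.005215 m/kN.
Compatibility — the beam at Q must follow the support down by 0.02 m: δ_0 − R_Q·δ_{QQ} = 0.02, so R_Q = (0.11838 − 0.02)/0.005215 = 18.87 kN.

R_Q = 18.87 kN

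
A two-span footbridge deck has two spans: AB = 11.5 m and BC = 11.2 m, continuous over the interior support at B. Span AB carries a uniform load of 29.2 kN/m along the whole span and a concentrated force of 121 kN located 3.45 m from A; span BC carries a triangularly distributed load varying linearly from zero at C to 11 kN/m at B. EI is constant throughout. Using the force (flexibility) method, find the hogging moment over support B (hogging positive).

Take M_B as the redundant. Released structure: two simple spans AB and BC with a hinge at B.
End slopes at the hinge B, treating each span as simply supported:
  span AB: UDL 29.2: wL³/(24EI) = 1850/EI
  span AB: point load 121 at a = 3.45: Pab(L + a)/(6LEI) = 728.1/EI
  span BC: triangular load, peak 11: w₀L³/(45EI) = 343.4/EI
  relative rotation θ_0 = (2579 + 343.4)/EI = 2922/EI
A unit hogging moment at B produces rotation L₁/(3EI) + L₂/(3EI) = 7.567/EI.
Compatibility: M_B·(L₁+L₂)/(3EI) = θ_0, giving M_B = 386.2 kN·m (hogging).

M_B = 386.2 kN·m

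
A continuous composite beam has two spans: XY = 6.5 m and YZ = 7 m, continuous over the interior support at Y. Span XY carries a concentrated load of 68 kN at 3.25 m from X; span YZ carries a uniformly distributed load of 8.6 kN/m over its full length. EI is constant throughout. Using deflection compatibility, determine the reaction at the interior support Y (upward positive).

R_Y = 84.04 kN

Release continuity at Y by inserting a hinge; the redundant is the internal moment M_Y. The primary structure is two simply-supported spans XY and YZ.
Discontinuity in slope at Y on the released structure — sum the simple-span end rotations:
  span XY: point load 68 at a = 3.25: Pab(L + a)/(6LEI) = 179.6/EI
  span YZ: UDL 8.6: wL³/(24EI) = 122.9/EI
  relative rotation θ_0 = (179.6 + 122.9)/EI = 302.5/EI
A unit hogging moment at Y produces rotation L₁/(3EI) + L₂/(3EI) = 4.5/EI.
Slope continuity at Y: θ_0 = M_Y·4.5/EI, so M_Y = 302.5/4.5 = 67.22 kN·m (hogging).
Span XY, ΣM about X with M_Y applied at Y: R_Y^{XY}·6.5 = 221 + 67.22, so R_Y^{XY} = 44.34 kN and R_X = 68 − 44.34 = 23.66 kN.
Span YZ, ΣM about Z: R_Y^{YZ}·7 = 210.7 + 67.22, so R_Y^{YZ} = 39.7 kN and R_Z = 60.2 − 39.7 = 20.5 kN.
R_Y = 44.34 + 39.7 = 84.04 kN.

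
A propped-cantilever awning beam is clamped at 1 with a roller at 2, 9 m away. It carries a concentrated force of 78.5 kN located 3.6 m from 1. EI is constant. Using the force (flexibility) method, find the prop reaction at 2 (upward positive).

R_2 = 16.33 kN

Take the reaction at 2 as the redundant and release it; the primary structure is a cantilever fixed at 1.
Deflection at 2 on the released cantilever, summing each load's contribution:
  point load 78.5 at a = 3.6: Pa²(3L − a)/(6EI) = 3968/EI
Tip deflection under a unit load at 2: L³/(3EI) = 243/EI.
Compatibility at 2: δ_0 − R_2·δ_{22} = 0, so R_2 = 3968/243 = 16.33 kN.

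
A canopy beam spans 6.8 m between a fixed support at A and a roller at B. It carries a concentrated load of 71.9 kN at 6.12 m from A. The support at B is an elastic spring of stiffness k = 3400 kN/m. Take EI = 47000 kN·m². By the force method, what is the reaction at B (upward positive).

Take the reaction at B as the redundant and release it; the primary structure is a cantilever fixed at A.
Free-end deflection of the primary structure under the applied loading (downward +):
  point load 71.9 at a = 6.12: Pa²(3L − a)/(6EI) = 6409/EI
Tip deflection under a unit load at B: L³/(3EI) = 104.8/EI.
With EI = 47000 kN·m²: δ_0 = 0.13637 m and δ_{BB} = 0.00223 m/kN.
Compatibility — the spring shortens by R_B/k under the reaction it provides: δ_0 − R_B·δ_{BB} = R_B/k. With 1/k = 0.000294 m/kN, R_B = δ_0 / (δ_{BB} + 1/k) = 0.13637 / (0.00223 + 0.000294) = 54.03 kN.

R_B = 54.03 kN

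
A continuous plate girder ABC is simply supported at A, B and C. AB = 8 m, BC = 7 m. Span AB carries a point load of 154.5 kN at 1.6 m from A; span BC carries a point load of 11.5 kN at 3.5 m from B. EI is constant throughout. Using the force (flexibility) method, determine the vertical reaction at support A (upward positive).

Release continuity at B by inserting a hinge; the redundant is the internal moment M_B. The primary structure is two simply-supported spans AB and BC.
Discontinuity in slope at B on the released structure — sum the simple-span end rotations:
  span AB: point load 154.5 at a = 1.6: Pab(L + a)/(6LEI) = 316.4/EI
  span BC: point load 11.5 at a = 3.5: Pab(L + b)/(6LEI) = 35.22/EI
  relative rotation θ_0 = (316.4 + 35.22)/EI = 351.6/EI
A unit hogging moment at B produces rotation L₁/(3EI) + L₂/(3EI) = 5/EI.
Compatibility: M_B·(L₁+L₂)/(3EI) = θ_0, giving M_B = 70.33 kN·m (hogging).
Span AB, ΣM about A with M_B applied at B: R_B^{AB}·8 = 247.2 + 70.33, so R_B^{AB} = 39.69 kN and R_A = 154.5 − 39.69 = 114.8 kN.

R_A = 114.8 kN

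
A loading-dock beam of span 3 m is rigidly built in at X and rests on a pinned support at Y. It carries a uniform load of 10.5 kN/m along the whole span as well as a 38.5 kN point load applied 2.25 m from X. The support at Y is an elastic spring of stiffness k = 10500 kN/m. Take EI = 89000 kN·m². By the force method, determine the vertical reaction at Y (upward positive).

R_Y = 18.63 kN

Remove the prop at Y; the released (primary) structure is a cantilever built in at X.
Deflection at Y on the released cantilever, summing each load's contribution:
  UDL 10.5: wL⁴/(8EI) = 106.3/EI
  point load 38.5 at a = 2.25: Pa²(3L − a)/(6EI) = 219.3/EI
  δ_0 = 325.6/EI
Flexibility coefficient — unit upward force at Y: δ_{YY} = L³/(3EI) = 9/EI.
With EI = 89000 kN·m²: δ_0 = 0.003658 m and δ_{YY} = 0.000101 m/kN.
Compatibility — the spring shortens by R_Y/k under the reaction it provides: δ_0 − R_Y·δ_{YY} = R_Y/k. With 1/k = 0.000095 m/kN, R_Y = δ_0 / (δ_{YY} + 1/k) = 0.003658 / (0.000101 + 0.000095) = 18.63 kN.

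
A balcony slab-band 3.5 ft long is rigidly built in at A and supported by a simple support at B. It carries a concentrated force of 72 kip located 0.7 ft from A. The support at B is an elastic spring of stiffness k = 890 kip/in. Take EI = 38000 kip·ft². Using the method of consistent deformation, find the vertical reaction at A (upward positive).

Release the roller at B. Primary structure: cantilever fixed at A.
Primary-structure tip deflection at B by superposition:
  point load 72 at a = 0.7: Pa²(3L − a)/(6EI) = 57.62/EI
Flexibility coefficient — unit upward force at B: δ_{BB} = L³/(3EI) = 14.29/EI.
With EI = 38000 kip·ft²: δ_0 = 0.001516 ft and δ_{BB} = 0.000376 ft/kip.
Compatibility — the spring shortens by R_B/k under the reaction it provides: δ_0 − R_B·δ_{BB} = R_B/k. With 1/k = 1/(890×12) ft/kip = 0.000094 ft/kip, R_B = δ_0 / (δ_{BB} + 1/k) = 0.001516 / (0.000376 + 0.000094) = 3.228 kip.
Vertical equilibrium: R_A = ΣP − R_B = 72 − 3.228 = 68.77 kip.

R_A = 68.77 kip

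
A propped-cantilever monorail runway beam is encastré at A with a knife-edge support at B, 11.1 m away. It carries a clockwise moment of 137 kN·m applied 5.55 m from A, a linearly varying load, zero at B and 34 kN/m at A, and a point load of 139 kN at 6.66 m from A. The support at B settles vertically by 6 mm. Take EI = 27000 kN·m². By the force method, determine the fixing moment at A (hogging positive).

M_A = 525.3 kN·m

Release the roller at B. Primary structure: cantilever fixed at A.
Deflection at B on the released cantilever, summing each load's contribution:
  clockwise couple 137 at a = 5.55: M₀a(2L − a)/(2EI) = 6330/EI
  triangular load, peak 34 at the fixed end: w₀L⁴/(30EI) = 17205/EI
  point load 139 at a = 6.66: Pa²(3L − a)/(6EI) = 27375/EI
  δ_0 = 50909/EI
Tip deflection under a unit load at B: L³/(3EI) = 455.9/EI.
With EI = 27000 kN·m²: δ_0 = 1.8855 m and δ_{BB} = 0.016884 m/kN.
Compatibility — the beam at B must follow the support down by 0.006 m: δ_0 − R_B·δ_{BB} = 0.006, so R_B = (1.8855 − 0.006)/0.016884 = 111.3 kN.
Moment equilibrium about A: M_A = Σ(load moments about A) − R_B·L = 1761 − 111.3×11.1 = 525.3 kN·m.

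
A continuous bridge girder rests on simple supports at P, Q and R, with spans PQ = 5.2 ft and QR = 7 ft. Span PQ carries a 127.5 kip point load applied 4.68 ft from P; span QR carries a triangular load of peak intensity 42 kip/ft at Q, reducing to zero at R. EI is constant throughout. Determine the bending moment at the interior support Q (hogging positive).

Take M_Q as the redundant. Released structure: two simple spans PQ and QR with a hinge at Q.
Discontinuity in slope at Q on the released structure — sum the simple-span end rotations:
  span PQ: point load 127.5 at a = 4.68: Pab(L + a)/(6LEI) = 98.26/EI
  span QR: triangular load, peak 42: w₀L³/(45EI) = 320.1/EI
  relative rotation θ_0 = (98.26 + 320.1)/EI = 418.4/EI
A unit hogging moment at Q produces rotation L₁/(3EI) + L₂/(3EI) = 4.067/EI.
Slope continuity at Q: θ_0 = M_Q·4.067/EI, so M_Q = 418.4/4.067 = 102.9 kip·ft (hogging).

M_Q = 102.9 kip·ft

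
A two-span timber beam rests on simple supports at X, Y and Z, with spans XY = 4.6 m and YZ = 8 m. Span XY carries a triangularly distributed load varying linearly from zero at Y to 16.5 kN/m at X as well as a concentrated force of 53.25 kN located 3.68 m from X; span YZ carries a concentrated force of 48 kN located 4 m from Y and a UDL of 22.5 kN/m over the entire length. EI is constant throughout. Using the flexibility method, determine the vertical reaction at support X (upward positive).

Insert a hinge at Y; M_Y is the redundant, and each span becomes simply supported.
Rotations at Y on the released spans (each span's end-slope, ×1/EI):
  span XY: triangular load, peak 16.5: 7w₀L³/(360EI) = 31.23/EI
  span XY: point load 53.25 at a = 3.68: Pab(L + a)/(6LEI) = 54.08/EI
  span YZ: point load 48 at a = 4: Pab(L + b)/(6LEI) = 192/EI
  span YZ: UDL 22.5: wL³/(24EI) = 480/EI
  relative rotation θ_0 = (85.31 + 672)/EI = 757.3/EI
A unit hogging moment at Y produces rotation L₁/(3EI) + L₂/(3EI) = 4.2/EI.
Slope continuity at Y: θ_0 = M_Y·4.2/EI, so M_Y = 757.3/4.2 = 180.3 kN·m (hogging).
Span XY, ΣM about X with M_Y applied at Y: R_Y^{XY}·4.6 = 254.2 + 180.3, so R_Y^{XY} = 94.45 kN and R_X = 91.2 − 94.45 = -3.248 kN.

R_X = -3.248 kN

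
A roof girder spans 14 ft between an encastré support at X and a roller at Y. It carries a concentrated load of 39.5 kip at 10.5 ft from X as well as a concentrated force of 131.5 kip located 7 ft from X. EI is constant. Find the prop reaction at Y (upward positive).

Choose R_Y as the redundant. The primary structure is the cantilever fixed at X.
Deflection at Y on the released cantilever, summing each load's contribution:
  point load 39.5 at a = 10.5: Pa²(3L − a)/(6EI) = 22863/EI
  point load 131.5 at a = 7: Pa²(3L − a)/(6EI) = 37587/EI
  δ_0 = 60450/EI
Tip deflection under a unit load at Y: L³/(3EI) = 914.7/EI.
Compatibility at Y: δ_0 − R_Y·δ_{YY} = 0, so R_Y = 60450/914.7 = 66.09 kip.

R_Y = 66.09 kip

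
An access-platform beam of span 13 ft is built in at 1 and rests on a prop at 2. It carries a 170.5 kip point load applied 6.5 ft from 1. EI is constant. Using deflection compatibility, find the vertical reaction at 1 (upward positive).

Choose R_2 as the redundant. The primary structure is the cantilever fixed at 1.
Primary-structure tip deflection at 2 by superposition:
  point load 170.5 at a = 6.5: Pa²(3L − a)/(6EI) = 39020/EI
Flexibility coefficient — unit upward force at 2: δ_{22} = L³/(3EI) = 732.3/EI.
The prop prevents deflection at 2: R_2 = δ_0/δ_{22} = 39020/732.3 = 53.28 kip.
Vertical equilibrium: R_1 = ΣP − R_2 = 170.5 − 53.28 = 117.2 kip.

R_1 = 117.2 kip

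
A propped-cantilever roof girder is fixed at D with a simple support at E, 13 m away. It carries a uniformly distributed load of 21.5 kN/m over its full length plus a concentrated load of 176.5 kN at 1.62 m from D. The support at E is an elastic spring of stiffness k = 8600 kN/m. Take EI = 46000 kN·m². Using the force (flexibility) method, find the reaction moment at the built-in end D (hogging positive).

Choose R_E as the redundant. The primary structure is the cantilever fixed at D.
Primary-structure tip deflection at E by superposition:
  UDL 21.5: wL⁴/(8EI) = 76758/EI
  point load 176.5 at a = 1.62: Pa²(3L − a)/(6EI) = 2886/EI
  δ_0 = 79643/EI
Flexibility coefficient — unit upward force at E: δ_{EE} = L³/(3EI) = 732.3/EI.
With EI = 46000 kN·m²: δ_0 = 1.7314 m and δ_{EE} = 0.01592 m/kN.
Compatibility — the spring shortens by R_E/k under the reaction it provides: δ_0 − R_E·δ_{EE} = R_E/k. With 1/k = 0.000116 m/kN, R_E = δ_0 / (δ_{EE} + 1/k) = 1.7314 / (0.01592 + 0.000116) = 108 kN.
Moment equilibrium about D: M_D = Σ(load moments about D) − R_E·L = 2103 − 108×13 = 699.1 kN·m.

M_D = 699.1 kN·m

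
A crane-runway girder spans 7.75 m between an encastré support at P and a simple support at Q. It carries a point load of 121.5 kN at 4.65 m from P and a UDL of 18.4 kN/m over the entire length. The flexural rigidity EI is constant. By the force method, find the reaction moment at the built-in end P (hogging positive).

M_P = 296.3 kN·m

Remove the prop at Q; the released (primary) structure is a cantilever built in at P.
Deflection at Q on the released cantilever, summing each load's contribution:
  point load 121.5 at a = 4.65: Pa²(3L − a)/(6EI) = 8144/EI
  UDL 18.4: wL⁴/(8EI) = 8297/EI
  δ_0 = 16441/EI
Flexibility coefficient — unit upward force at Q: δ_{QQ} = L³/(3EI) = 155.2/EI.
Compatibility at Q: δ_0 − R_Q·δ_{QQ} = 0, so R_Q = 16441/155.2 = 106 kN.
Moment equilibrium about P: M_P = Σ(load moments about P) − R_Q·L = 1118 − 106×7.75 = 296.3 kN·m.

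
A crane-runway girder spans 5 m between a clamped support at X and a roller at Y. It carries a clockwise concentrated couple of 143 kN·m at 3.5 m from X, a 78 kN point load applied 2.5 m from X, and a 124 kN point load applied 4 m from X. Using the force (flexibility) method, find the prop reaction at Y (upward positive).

Release the roller at Y. Primary structure: cantilever fixed at X.
Deflection at Y on the released cantilever, summing each load's contribution:
  clockwise couple 143 at a = 3.5: M₀a(2L − a)/(2EI) = 1627/EI
  point load 78 at a = 2.5: Pa²(3L − a)/(6EI) = 1016/EI
  point load 124 at a = 4: Pa²(3L − a)/(6EI) = 3637/EI
  δ_0 = 6280/EI
Tip deflection under a unit load at Y: L³/(3EI) = 41.67/EI.
Compatibility at Y: δ_0 − R_Y·δ_{YY} = 0, so R_Y = 6280/41.67 = 150.7 kN.

R_Y = 150.7 kN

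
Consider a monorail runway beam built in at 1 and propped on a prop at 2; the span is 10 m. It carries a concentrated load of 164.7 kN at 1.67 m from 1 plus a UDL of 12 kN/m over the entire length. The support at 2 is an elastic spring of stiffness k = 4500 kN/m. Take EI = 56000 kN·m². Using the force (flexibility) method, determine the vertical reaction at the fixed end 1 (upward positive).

R_1 = 235 kN

Take the reaction at 2 as the redundant and release it; the primary structure is a cantilever fixed at 1.
Downward deflection at the released point 2 due to the loads:
  point load 164.7 at a = 1.67: Pa²(3L − a)/(6EI) = 2169/EI
  UDL 12: wL⁴/(8EI) = 15000/EI
  δ_0 = 17169/EI
Tip deflection under a unit load at 2: L³/(3EI) = 333.3/EI.
With EI = 56000 kN·m²: δ_0 = 0.30659 m and δ_{22} = 0.005952 m/kN.
Compatibility — the spring shortens by R_2/k under the reaction it provides: δ_0 − R_2·δ_{22} = R_2/k. With 1/k = 0.000222 m/kN, R_2 = δ_0 / (δ_{22} + 1/k) = 0.30659 / (0.005952 + 0.000222) = 49.65 kN.
Vertical equilibrium: R_1 = ΣP − R_2 = 284.7 − 49.65 = 235 kN.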